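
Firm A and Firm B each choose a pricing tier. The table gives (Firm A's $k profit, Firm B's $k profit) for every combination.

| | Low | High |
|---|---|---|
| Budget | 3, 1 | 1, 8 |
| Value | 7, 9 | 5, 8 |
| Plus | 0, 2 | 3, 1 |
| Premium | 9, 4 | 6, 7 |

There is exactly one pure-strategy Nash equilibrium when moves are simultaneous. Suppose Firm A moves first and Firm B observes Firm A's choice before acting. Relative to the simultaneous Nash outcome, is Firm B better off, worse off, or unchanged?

better off

Backward induction with Firm A moving first.
- Budget → Firm B plays High (best of 1, 8); Firm A gets 1.
- Value → Firm B plays Low (best of 9, 8); Firm A gets 7.
- Plus → Firm B plays Low (best of 2, 1); Firm A gets 0.
- Premium → Firm B plays High (best of 4, 7); Firm A gets 6.
Maximizing over 1, 7, 0, 6, Firm A chooses Value. Subgame-perfect outcome: (Value, Low) with payoffs (7, 9).
Now find the simultaneous Nash equilibrium.
Firm A's best replies: Low→Premium; High→Premium.
Firm B's best replies: Budget→High; Value→Low; Plus→Low; Premium→High.
Only (Premium, High) has each player best-responding; Nash payoffs (6, 7).
Firm B earns 9 sequentially versus 7 at the Nash outcome: better off.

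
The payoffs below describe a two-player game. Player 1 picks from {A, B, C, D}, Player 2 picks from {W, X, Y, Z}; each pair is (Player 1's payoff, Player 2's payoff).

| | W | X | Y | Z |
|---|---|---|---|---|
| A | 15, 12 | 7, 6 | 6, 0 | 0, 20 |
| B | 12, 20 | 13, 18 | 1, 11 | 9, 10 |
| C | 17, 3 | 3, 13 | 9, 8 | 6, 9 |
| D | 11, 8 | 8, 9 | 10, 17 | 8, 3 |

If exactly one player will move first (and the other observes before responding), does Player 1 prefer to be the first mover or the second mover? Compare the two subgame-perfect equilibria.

If Player 1 leads: Player 2's best replies are A→Z, B→W, C→X, D→Y; Player 1's induced payoffs 0, 12, 3, 10; outcome (B, W), payoffs (12, 20).
If Player 2 leads: Player 1's best replies are W→C, X→B, Y→D, Z→B; Player 2's induced payoffs 3, 18, 17, 10; outcome (B, X), payoffs (13, 18).
Player 1 gets 12 moving first and 13 moving second, so Player 1 prefers to move second.

second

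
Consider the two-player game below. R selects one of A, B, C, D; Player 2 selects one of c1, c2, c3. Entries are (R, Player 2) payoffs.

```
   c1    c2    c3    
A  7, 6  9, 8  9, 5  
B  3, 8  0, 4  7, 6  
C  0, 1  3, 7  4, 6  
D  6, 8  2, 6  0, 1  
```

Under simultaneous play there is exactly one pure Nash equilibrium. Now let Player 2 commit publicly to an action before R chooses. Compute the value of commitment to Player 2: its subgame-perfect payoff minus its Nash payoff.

Solve by backward induction (Player 2 leads).
- c1: R compares 7, 3, 0, 6 and picks A; Player 2 would get 6.
- c2: R compares 9, 0, 3, 2 and picks A; Player 2 would get 8.
- c3: R compares 9, 7, 4, 0 and picks A; Player 2 would get 5.
Among 6, 8, 5, the best is 8 at c2. Subgame-perfect outcome: (A, c2) with payoffs (9, 8).
Under simultaneous play:
R's best replies: c1→A; c2→A; c3→A.
Player 2's best replies: A→c2; B→c1; C→c2; D→c1.
Only (A, c2) has each player best-responding; Nash payoffs (9, 8).
Player 2's commitment gain: 8 − 8 = 0.

0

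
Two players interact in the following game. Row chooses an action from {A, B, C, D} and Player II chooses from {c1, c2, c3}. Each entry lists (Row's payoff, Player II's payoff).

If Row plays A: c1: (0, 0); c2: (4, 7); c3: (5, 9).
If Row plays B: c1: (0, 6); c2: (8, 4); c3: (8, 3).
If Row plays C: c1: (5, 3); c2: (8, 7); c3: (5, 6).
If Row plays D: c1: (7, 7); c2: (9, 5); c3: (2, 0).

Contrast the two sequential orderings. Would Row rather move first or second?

If Row leads: Player II's best replies are A→c3, B→c1, C→c2, D→c1; Row's induced payoffs 5, 0, 8, 7; outcome (C, c2), payoffs (8, 7).
If Player II leads: Row's best replies are c1→D, c2→D, c3→B; Player II's induced payoffs 7, 5, 3; outcome (D, c1), payoffs (7, 7).
Row gets 8 moving first and 7 moving second, so Row prefers to move first.

first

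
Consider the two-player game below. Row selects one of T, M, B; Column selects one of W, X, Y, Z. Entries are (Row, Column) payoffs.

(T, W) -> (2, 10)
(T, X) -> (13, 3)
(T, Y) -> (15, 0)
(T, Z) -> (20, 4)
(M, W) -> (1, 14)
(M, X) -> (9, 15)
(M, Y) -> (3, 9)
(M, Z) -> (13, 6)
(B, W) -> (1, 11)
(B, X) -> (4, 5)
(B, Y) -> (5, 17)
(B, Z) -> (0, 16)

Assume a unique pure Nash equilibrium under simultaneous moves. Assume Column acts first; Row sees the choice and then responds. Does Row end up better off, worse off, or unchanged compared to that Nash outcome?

unchanged

Backward induction with Column moving first.
- W: BR = T, leader payoff 10.
- X: BR = T, leader payoff 3.
- Y: BR = T, leader payoff 0.
- Z: BR = T, leader payoff 4.
Column's induced payoffs are 10, 3, 0, 4, so Column commits to W. Subgame-perfect outcome: (T, W) with payoffs (2, 10).
Under simultaneous play:
Row's best replies: W→T; X→T; Y→T; Z→T.
Column's best replies: T→W; M→X; B→Y.
The unique mutual best reply is (T, W), giving (2, 10).
Row earns 2 sequentially versus 2 at the Nash outcome: unchanged.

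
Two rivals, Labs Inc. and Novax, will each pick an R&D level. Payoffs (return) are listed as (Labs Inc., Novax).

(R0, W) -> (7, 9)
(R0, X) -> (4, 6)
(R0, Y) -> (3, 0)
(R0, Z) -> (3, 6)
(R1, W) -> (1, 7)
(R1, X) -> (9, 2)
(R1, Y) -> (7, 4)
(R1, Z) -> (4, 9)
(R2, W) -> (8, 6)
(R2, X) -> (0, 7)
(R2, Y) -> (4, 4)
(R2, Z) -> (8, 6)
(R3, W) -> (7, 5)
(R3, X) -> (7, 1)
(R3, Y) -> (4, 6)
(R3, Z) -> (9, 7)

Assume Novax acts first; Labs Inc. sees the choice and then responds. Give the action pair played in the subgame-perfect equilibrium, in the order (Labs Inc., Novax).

(R3, Z)

Solve by backward induction (Novax leads).
- W: BR = R2, leader payoff 6.
- X: BR = R1, leader payoff 2.
- Y: BR = R1, leader payoff 4.
- Z: BR = R3, leader payoff 7.
Novax's induced payoffs are 6, 2, 4, 7, so Novax commits to Z. Subgame-perfect outcome: (R3, Z) with payoffs (9, 7).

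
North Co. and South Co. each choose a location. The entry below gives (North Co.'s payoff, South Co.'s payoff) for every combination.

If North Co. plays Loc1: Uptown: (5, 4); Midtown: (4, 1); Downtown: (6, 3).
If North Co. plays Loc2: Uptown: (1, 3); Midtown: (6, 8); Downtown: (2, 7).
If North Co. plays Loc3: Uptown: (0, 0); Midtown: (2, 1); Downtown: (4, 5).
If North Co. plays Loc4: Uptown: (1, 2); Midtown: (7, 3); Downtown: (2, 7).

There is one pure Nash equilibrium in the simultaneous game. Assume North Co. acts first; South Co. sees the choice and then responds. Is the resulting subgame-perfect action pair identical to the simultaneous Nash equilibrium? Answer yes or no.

no

Backward induction with North Co. moving first.
- Loc1 → South Co. plays Uptown (best of 4, 1, 3); North Co. gets 5.
- Loc2 → South Co. plays Midtown (best of 3, 8, 7); North Co. gets 6.
- Loc3 → South Co. plays Downtown (best of 0, 1, 5); North Co. gets 4.
- Loc4 → South Co. plays Downtown (best of 2, 3, 7); North Co. gets 2.
Maximizing over 5, 6, 4, 2, North Co. chooses Loc2. Subgame-perfect outcome: (Loc2, Midtown) with payoffs (6, 8).
For the simultaneous game, intersect best replies.
North Co.'s best replies: Uptown→Loc1; Midtown→Loc4; Downtown→Loc1.
South Co.'s best replies: Loc1→Uptown; Loc2→Midtown; Loc3→Downtown; Loc4→Downtown.
The unique mutual best reply is (Loc1, Uptown), giving (5, 4).
Sequential outcome (Loc2, Midtown) differs from the Nash profile (Loc1, Uptown).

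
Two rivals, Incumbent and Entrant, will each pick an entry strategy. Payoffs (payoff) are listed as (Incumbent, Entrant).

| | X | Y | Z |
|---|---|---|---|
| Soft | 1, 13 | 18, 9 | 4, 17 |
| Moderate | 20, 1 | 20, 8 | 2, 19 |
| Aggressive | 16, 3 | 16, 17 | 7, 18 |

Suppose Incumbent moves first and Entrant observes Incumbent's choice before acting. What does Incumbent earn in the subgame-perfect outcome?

Entrant best-responds to each possible Incumbent move:
- Soft: Entrant compares 13, 9, 17 and picks Z; Incumbent would get 4.
- Moderate: Entrant compares 1, 8, 19 and picks Z; Incumbent would get 2.
- Aggressive: Entrant compares 3, 17, 18 and picks Z; Incumbent would get 7.
Among 4, 2, 7, the best is 7 at Aggressive. Subgame-perfect outcome: (Aggressive, Z) with payoffs (7, 18).

7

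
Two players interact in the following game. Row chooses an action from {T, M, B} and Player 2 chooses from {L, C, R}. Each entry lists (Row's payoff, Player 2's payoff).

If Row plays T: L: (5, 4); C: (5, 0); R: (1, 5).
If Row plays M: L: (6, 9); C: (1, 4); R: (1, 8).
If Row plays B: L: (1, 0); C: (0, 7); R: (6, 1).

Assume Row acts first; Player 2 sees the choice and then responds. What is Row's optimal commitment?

Backward induction with Row moving first.
- T: BR = R, leader payoff 1.
- M: BR = L, leader payoff 6.
- B: BR = C, leader payoff 0.
Row's induced payoffs are 1, 6, 0, so Row commits to M. Subgame-perfect outcome: (M, L) with payoffs (6, 9).

M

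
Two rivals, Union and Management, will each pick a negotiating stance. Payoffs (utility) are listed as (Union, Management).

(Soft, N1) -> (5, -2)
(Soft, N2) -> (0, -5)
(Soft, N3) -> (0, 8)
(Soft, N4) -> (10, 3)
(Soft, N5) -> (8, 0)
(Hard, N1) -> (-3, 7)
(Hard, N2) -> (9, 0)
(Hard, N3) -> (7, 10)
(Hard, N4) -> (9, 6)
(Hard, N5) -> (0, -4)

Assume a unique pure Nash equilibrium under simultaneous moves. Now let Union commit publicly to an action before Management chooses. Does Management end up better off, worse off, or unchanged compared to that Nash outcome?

Solve by backward induction (Union leads).
- Soft: Management compares -2, -5, 8, 3, 0 and picks N3; Union would get 0.
- Hard: Management compares 7, 0, 10, 6, -4 and picks N3; Union would get 7.
Union's induced payoffs are 0, 7, so Union commits to Hard. Subgame-perfect outcome: (Hard, N3) with payoffs (7, 10).
For the simultaneous game, intersect best replies.
Union's best replies: N1→Soft; N2→Hard; N3→Hard; N4→Soft; N5→Soft.
Management's best replies: Soft→N3; Hard→N3.
Only (Hard, N3) has each player best-responding; Nash payoffs (7, 10).
Management earns 10 sequentially versus 10 at the Nash outcome: unchanged.

unchanged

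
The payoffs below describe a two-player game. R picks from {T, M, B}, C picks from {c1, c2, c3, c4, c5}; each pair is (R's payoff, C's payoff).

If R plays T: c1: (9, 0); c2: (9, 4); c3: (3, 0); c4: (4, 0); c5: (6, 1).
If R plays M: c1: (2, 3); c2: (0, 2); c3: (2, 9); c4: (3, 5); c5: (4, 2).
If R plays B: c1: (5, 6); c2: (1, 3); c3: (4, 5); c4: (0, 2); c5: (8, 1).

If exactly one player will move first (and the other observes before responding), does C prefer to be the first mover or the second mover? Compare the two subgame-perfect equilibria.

first

If R leads: C's best replies are T→c2, M→c3, B→c1; R's induced payoffs 9, 2, 5; outcome (T, c2), payoffs (9, 4).
If C leads: R's best replies are c1→T, c2→T, c3→B, c4→T, c5→B; C's induced payoffs 0, 4, 5, 0, 1; outcome (B, c3), payoffs (4, 5).
C gets 5 moving first and 4 moving second, so C prefers to move first.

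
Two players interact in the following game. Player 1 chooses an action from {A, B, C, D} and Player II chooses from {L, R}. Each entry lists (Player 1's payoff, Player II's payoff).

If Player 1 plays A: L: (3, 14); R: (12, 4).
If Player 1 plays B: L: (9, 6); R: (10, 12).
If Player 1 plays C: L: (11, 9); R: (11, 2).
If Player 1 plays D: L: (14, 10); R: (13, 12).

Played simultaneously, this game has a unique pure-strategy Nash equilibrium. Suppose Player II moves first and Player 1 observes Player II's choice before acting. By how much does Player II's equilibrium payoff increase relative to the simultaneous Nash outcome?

0

Work backward from Player 1's decision.
- L: Player 1 compares 3, 9, 11, 14 and picks D; Player II would get 10.
- R: Player 1 compares 12, 10, 11, 13 and picks D; Player II would get 12.
Maximizing over 10, 12, Player II chooses R. Subgame-perfect outcome: (D, R) with payoffs (13, 12).
Now find the simultaneous Nash equilibrium.
Player 1's best replies: L→D; R→D.
Player II's best replies: A→L; B→R; C→L; D→R.
Only (D, R) has each player best-responding; Nash payoffs (13, 12).
Player II's commitment gain: 12 − 12 = 0.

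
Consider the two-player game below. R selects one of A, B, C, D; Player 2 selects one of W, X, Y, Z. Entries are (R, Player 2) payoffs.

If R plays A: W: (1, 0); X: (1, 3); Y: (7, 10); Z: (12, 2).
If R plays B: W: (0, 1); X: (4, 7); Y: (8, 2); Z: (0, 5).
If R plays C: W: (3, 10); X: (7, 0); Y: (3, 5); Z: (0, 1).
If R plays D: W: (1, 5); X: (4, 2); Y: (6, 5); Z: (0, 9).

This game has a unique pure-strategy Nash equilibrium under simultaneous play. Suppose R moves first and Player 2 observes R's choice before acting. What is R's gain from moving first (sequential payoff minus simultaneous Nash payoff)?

4

Solve by backward induction (R leads).
- A: BR = Y, leader payoff 7.
- B: BR = X, leader payoff 4.
- C: BR = W, leader payoff 3.
- D: BR = Z, leader payoff 0.
R's induced payoffs are 7, 4, 3, 0, so R commits to A. Subgame-perfect outcome: (A, Y) with payoffs (7, 10).
For the simultaneous game, intersect best replies.
R's best replies: W→C; X→C; Y→B; Z→A.
Player 2's best replies: A→Y; B→X; C→W; D→Z.
Only (C, W) has each player best-responding; Nash payoffs (3, 10).
R's commitment gain: 7 − 3 = 4.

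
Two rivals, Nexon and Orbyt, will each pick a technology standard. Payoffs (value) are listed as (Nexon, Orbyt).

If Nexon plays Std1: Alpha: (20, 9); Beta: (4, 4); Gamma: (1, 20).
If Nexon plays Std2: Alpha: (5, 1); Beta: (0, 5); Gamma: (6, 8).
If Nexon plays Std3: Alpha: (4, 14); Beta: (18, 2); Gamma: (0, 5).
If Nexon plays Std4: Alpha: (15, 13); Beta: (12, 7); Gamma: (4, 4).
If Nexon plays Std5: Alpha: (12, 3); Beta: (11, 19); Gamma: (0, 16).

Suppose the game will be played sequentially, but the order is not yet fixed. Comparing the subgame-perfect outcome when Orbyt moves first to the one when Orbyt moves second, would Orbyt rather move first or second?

second

If Nexon leads: Orbyt's best replies are Std1→Gamma, Std2→Gamma, Std3→Alpha, Std4→Alpha, Std5→Beta; Nexon's induced payoffs 1, 6, 4, 15, 11; outcome (Std4, Alpha), payoffs (15, 13).
If Orbyt leads: Nexon's best replies are Alpha→Std1, Beta→Std3, Gamma→Std2; Orbyt's induced payoffs 9, 2, 8; outcome (Std1, Alpha), payoffs (20, 9).
Orbyt gets 9 moving first and 13 moving second, so Orbyt prefers to move second.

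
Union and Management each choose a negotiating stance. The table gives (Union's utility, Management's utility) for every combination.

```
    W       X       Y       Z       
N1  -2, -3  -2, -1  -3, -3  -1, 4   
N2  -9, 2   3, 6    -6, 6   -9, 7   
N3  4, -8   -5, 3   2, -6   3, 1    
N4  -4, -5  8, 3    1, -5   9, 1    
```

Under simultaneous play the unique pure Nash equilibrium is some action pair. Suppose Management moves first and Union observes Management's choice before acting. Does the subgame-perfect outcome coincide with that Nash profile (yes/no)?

Solve by backward induction (Management leads).
- W → Union plays N3 (best of -2, -9, 4, -4); Management gets -8.
- X → Union plays N4 (best of -2, 3, -5, 8); Management gets 3.
- Y → Union plays N3 (best of -3, -6, 2, 1); Management gets -6.
- Z → Union plays N4 (best of -1, -9, 3, 9); Management gets 1.
Among -8, 3, -6, 1, the best is 3 at X. Subgame-perfect outcome: (N4, X) with payoffs (8, 3).
Under simultaneous play:
Union's best replies: W→N3; X→N4; Y→N3; Z→N4.
Management's best replies: N1→Z; N2→Z; N3→X; N4→X.
The unique mutual best reply is (N4, X), giving (8, 3).
Sequential outcome (N4, X) coincides with the Nash profile (N4, X).

yes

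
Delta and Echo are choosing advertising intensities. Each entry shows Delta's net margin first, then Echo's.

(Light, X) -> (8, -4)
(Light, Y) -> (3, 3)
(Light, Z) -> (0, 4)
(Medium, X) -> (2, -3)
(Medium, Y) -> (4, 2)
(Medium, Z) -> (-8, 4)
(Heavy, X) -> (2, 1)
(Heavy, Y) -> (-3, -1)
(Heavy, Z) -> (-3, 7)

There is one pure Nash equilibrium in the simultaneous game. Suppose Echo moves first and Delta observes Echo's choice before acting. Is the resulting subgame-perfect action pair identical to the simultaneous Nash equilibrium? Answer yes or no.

Backward induction with Echo moving first.
- X: Delta compares 8, 2, 2 and picks Light; Echo would get -4.
- Y: Delta compares 3, 4, -3 and picks Medium; Echo would get 2.
- Z: Delta compares 0, -8, -3 and picks Light; Echo would get 4.
Maximizing over -4, 2, 4, Echo chooses Z. Subgame-perfect outcome: (Light, Z) with payoffs (0, 4).
Now find the simultaneous Nash equilibrium.
Delta's best replies: X→Light; Y→Medium; Z→Light.
Echo's best replies: Light→Z; Medium→Z; Heavy→Z.
Only (Light, Z) has each player best-responding; Nash payoffs (0, 4).
Sequential outcome (Light, Z) coincides with the Nash profile (Light, Z).

yes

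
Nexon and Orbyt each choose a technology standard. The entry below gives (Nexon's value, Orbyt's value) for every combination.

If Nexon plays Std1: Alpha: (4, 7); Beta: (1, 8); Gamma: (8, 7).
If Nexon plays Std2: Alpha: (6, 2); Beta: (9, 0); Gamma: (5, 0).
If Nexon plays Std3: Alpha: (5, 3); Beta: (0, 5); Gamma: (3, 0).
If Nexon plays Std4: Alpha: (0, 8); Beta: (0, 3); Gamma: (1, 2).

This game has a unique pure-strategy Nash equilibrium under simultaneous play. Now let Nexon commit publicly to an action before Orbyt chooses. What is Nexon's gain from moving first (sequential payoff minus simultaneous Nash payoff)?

0

Orbyt best-responds to each possible Nexon move:
- Std1: Orbyt compares 7, 8, 7 and picks Beta; Nexon would get 1.
- Std2: Orbyt compares 2, 0, 0 and picks Alpha; Nexon would get 6.
- Std3: Orbyt compares 3, 5, 0 and picks Beta; Nexon would get 0.
- Std4: Orbyt compares 8, 3, 2 and picks Alpha; Nexon would get 0.
Maximizing over 1, 6, 0, 0, Nexon chooses Std2. Subgame-perfect outcome: (Std2, Alpha) with payoffs (6, 2).
For the simultaneous game, intersect best replies.
Nexon's best replies: Alpha→Std2; Beta→Std2; Gamma→Std1.
Orbyt's best replies: Std1→Beta; Std2→Alpha; Std3→Beta; Std4→Alpha.
The unique mutual best reply is (Std2, Alpha), giving (6, 2).
Nexon's commitment gain: 6 − 6 = 0.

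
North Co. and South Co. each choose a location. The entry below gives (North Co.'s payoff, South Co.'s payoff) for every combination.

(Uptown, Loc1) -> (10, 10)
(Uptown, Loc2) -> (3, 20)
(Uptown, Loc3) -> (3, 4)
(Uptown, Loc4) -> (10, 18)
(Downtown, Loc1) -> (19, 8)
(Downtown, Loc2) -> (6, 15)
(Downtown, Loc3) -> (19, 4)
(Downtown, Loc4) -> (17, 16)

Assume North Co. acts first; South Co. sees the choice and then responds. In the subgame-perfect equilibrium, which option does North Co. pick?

Downtown

Work backward from South Co.'s decision.
- Uptown: South Co. compares 10, 20, 4, 18 and picks Loc2; North Co. would get 3.
- Downtown: South Co. compares 8, 15, 4, 16 and picks Loc4; North Co. would get 17.
Maximizing over 3, 17, North Co. chooses Downtown. Subgame-perfect outcome: (Downtown, Loc4) with payoffs (17, 16).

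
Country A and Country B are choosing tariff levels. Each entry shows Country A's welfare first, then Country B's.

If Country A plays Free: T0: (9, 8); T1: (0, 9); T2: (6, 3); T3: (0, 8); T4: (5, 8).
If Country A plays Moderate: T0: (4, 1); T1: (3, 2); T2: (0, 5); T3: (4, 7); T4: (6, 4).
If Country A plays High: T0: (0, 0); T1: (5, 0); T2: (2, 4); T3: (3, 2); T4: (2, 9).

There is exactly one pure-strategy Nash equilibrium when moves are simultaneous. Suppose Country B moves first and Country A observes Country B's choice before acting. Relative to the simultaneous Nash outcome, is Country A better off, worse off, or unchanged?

better off

Backward induction with Country B moving first.
- T0: BR = Free, leader payoff 8.
- T1: BR = High, leader payoff 0.
- T2: BR = Free, leader payoff 3.
- T3: BR = Moderate, leader payoff 7.
- T4: BR = Moderate, leader payoff 4.
Maximizing over 8, 0, 3, 7, 4, Country B chooses T0. Subgame-perfect outcome: (Free, T0) with payoffs (9, 8).
For the simultaneous game, intersect best replies.
Country A's best replies: T0→Free; T1→High; T2→Free; T3→Moderate; T4→Moderate.
Country B's best replies: Free→T1; Moderate→T3; High→T4.
Only (Moderate, T3) has each player best-responding; Nash payoffs (4, 7).
Country A earns 9 sequentially versus 4 at the Nash outcome: better off.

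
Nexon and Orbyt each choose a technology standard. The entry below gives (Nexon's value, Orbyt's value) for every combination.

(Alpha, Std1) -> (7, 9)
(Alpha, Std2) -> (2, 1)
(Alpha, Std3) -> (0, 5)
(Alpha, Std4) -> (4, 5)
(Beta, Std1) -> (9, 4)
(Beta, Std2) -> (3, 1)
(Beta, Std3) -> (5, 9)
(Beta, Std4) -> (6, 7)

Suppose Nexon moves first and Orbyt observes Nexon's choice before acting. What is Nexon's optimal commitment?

Solve by backward induction (Nexon leads).
- Alpha: Orbyt compares 9, 1, 5, 5 and picks Std1; Nexon would get 7.
- Beta: Orbyt compares 4, 1, 9, 7 and picks Std3; Nexon would get 5.
Nexon's induced payoffs are 7, 5, so Nexon commits to Alpha. Subgame-perfect outcome: (Alpha, Std1) with payoffs (7, 9).

Alpha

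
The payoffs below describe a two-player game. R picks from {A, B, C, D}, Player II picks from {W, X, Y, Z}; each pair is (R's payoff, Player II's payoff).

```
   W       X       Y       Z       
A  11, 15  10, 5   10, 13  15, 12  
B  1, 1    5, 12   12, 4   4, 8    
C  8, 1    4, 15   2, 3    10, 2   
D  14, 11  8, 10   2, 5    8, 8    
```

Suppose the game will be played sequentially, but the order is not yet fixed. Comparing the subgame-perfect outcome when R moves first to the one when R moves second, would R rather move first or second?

If R leads: Player II's best replies are A→W, B→X, C→X, D→W; R's induced payoffs 11, 5, 4, 14; outcome (D, W), payoffs (14, 11).
If Player II leads: R's best replies are W→D, X→A, Y→B, Z→A; Player II's induced payoffs 11, 5, 4, 12; outcome (A, Z), payoffs (15, 12).
R gets 14 moving first and 15 moving second, so R prefers to move second.

second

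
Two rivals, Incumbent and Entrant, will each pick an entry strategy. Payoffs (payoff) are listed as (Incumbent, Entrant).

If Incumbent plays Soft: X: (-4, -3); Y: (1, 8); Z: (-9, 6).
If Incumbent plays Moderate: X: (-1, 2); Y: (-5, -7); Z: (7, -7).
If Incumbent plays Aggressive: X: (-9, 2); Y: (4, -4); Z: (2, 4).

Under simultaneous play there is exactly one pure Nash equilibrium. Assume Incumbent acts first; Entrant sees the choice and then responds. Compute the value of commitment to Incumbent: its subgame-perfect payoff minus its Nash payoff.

Work backward from Entrant's decision.
- Soft: BR = Y, leader payoff 1.
- Moderate: BR = X, leader payoff -1.
- Aggressive: BR = Z, leader payoff 2.
Maximizing over 1, -1, 2, Incumbent chooses Aggressive. Subgame-perfect outcome: (Aggressive, Z) with payoffs (2, 4).
Now find the simultaneous Nash equilibrium.
Incumbent's best replies: X→Moderate; Y→Aggressive; Z→Moderate.
Entrant's best replies: Soft→Y; Moderate→X; Aggressive→Z.
The unique mutual best reply is (Moderate, X), giving (-1, 2).
Incumbent's commitment gain: 2 − -1 = 3.

3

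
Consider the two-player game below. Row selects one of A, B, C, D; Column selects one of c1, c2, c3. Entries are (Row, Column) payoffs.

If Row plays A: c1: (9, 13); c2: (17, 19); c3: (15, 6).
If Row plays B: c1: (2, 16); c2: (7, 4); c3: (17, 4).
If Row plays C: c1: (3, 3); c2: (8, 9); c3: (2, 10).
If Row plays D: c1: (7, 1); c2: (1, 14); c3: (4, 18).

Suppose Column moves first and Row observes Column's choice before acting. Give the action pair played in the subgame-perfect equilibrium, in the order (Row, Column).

Row best-responds to each possible Column move:
- c1 → Row plays A (best of 9, 2, 3, 7); Column gets 13.
- c2 → Row plays A (best of 17, 7, 8, 1); Column gets 19.
- c3 → Row plays B (best of 15, 17, 2, 4); Column gets 4.
Column's induced payoffs are 13, 19, 4, so Column commits to c2. Subgame-perfect outcome: (A, c2) with payoffs (17, 19).

(A, c2)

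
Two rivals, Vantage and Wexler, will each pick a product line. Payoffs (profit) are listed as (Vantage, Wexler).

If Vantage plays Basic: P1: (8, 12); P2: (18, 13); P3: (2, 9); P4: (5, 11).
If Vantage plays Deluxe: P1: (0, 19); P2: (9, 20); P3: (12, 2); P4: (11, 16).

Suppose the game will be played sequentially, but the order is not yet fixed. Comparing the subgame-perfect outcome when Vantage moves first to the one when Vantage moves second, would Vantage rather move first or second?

first

If Vantage leads: Wexler's best replies are Basic→P2, Deluxe→P2; Vantage's induced payoffs 18, 9; outcome (Basic, P2), payoffs (18, 13).
If Wexler leads: Vantage's best replies are P1→Basic, P2→Basic, P3→Deluxe, P4→Deluxe; Wexler's induced payoffs 12, 13, 2, 16; outcome (Deluxe, P4), payoffs (11, 16).
Vantage gets 18 moving first and 11 moving second, so Vantage prefers to move first.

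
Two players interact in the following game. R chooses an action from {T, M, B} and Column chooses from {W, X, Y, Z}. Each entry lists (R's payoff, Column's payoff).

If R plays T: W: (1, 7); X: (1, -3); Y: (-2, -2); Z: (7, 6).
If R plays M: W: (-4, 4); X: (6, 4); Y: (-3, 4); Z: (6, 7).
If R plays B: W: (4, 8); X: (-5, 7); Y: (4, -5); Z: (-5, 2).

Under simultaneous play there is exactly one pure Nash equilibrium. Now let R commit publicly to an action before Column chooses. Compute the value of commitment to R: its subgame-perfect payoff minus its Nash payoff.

Work backward from Column's decision.
- T → Column plays W (best of 7, -3, -2, 6); R gets 1.
- M → Column plays Z (best of 4, 4, 4, 7); R gets 6.
- B → Column plays W (best of 8, 7, -5, 2); R gets 4.
Among 1, 6, 4, the best is 6 at M. Subgame-perfect outcome: (M, Z) with payoffs (6, 7).
Under simultaneous play:
R's best replies: W→B; X→M; Y→B; Z→T.
Column's best replies: T→W; M→Z; B→W.
The unique mutual best reply is (B, W), giving (4, 8).
R's commitment gain: 6 − 4 = 2.

2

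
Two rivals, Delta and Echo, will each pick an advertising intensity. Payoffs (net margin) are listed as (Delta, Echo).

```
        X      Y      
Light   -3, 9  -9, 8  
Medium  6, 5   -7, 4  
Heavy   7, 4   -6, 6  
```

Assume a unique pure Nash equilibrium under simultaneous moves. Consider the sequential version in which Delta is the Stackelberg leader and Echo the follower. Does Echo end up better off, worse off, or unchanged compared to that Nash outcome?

worse off

Work backward from Echo's decision.
- Light: Echo compares 9, 8 and picks X; Delta would get -3.
- Medium: Echo compares 5, 4 and picks X; Delta would get 6.
- Heavy: Echo compares 4, 6 and picks Y; Delta would get -6.
Maximizing over -3, 6, -6, Delta chooses Medium. Subgame-perfect outcome: (Medium, X) with payoffs (6, 5).
For the simultaneous game, intersect best replies.
Delta's best replies: X→Heavy; Y→Heavy.
Echo's best replies: Light→X; Medium→X; Heavy→Y.
Only (Heavy, Y) has each player best-responding; Nash payoffs (-6, 6).
Echo earns 5 sequentially versus 6 at the Nash outcome: worse off.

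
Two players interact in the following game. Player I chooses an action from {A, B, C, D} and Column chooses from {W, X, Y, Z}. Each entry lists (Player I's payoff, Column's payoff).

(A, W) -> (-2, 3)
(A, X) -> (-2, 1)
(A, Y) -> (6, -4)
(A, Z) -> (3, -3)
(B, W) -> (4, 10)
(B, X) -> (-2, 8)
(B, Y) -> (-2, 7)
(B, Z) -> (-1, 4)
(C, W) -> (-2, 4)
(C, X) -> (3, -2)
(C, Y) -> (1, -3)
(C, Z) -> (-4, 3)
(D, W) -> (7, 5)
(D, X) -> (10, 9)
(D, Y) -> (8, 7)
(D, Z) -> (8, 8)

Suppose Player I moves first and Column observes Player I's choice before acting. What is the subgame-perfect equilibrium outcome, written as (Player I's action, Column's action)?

Work backward from Column's decision.
- A → Column plays W (best of 3, 1, -4, -3); Player I gets -2.
- B → Column plays W (best of 10, 8, 7, 4); Player I gets 4.
- C → Column plays W (best of 4, -2, -3, 3); Player I gets -2.
- D → Column plays X (best of 5, 9, 7, 8); Player I gets 10.
Maximizing over -2, 4, -2, 10, Player I chooses D. Subgame-perfect outcome: (D, X) with payoffs (10, 9).

(D, X)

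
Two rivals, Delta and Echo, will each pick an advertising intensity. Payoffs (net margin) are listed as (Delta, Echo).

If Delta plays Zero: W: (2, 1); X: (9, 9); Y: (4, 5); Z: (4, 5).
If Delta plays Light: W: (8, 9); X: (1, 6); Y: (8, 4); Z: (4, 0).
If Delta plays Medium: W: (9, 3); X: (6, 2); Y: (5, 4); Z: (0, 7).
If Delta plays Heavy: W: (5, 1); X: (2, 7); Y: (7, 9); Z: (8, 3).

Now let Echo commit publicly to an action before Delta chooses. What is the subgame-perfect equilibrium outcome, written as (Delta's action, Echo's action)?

(Zero, X)

Delta best-responds to each possible Echo move:
- W: BR = Medium, leader payoff 3.
- X: BR = Zero, leader payoff 9.
- Y: BR = Light, leader payoff 4.
- Z: BR = Heavy, leader payoff 3.
Among 3, 9, 4, 3, the best is 9 at X. Subgame-perfect outcome: (Zero, X) with payoffs (9, 9).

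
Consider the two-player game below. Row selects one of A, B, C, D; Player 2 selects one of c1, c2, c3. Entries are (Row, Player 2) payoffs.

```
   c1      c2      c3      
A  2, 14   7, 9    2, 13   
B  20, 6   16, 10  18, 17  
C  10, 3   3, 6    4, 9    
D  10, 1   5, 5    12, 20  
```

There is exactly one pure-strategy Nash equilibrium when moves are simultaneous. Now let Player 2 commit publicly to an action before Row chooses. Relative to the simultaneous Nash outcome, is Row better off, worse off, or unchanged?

unchanged

Work backward from Row's decision.
- c1: Row compares 2, 20, 10, 10 and picks B; Player 2 would get 6.
- c2: Row compares 7, 16, 3, 5 and picks B; Player 2 would get 10.
- c3: Row compares 2, 18, 4, 12 and picks B; Player 2 would get 17.
Maximizing over 6, 10, 17, Player 2 chooses c3. Subgame-perfect outcome: (B, c3) with payoffs (18, 17).
Now find the simultaneous Nash equilibrium.
Row's best replies: c1→B; c2→B; c3→B.
Player 2's best replies: A→c1; B→c3; C→c3; D→c3.
The unique mutual best reply is (B, c3), giving (18, 17).
Row earns 18 sequentially versus 18 at the Nash outcome: unchanged.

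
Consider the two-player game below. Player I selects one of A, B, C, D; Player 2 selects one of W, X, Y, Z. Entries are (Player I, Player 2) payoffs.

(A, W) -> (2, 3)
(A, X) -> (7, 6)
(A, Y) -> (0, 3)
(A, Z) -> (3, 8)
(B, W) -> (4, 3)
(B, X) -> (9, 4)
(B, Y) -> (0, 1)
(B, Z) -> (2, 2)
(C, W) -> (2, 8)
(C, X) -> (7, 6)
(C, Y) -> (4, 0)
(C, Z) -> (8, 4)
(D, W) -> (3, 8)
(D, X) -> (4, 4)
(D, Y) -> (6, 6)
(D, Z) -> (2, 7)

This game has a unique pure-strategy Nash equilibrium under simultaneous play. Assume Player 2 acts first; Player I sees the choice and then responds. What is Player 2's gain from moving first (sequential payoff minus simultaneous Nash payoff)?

2

Backward induction with Player 2 moving first.
- W: Player I compares 2, 4, 2, 3 and picks B; Player 2 would get 3.
- X: Player I compares 7, 9, 7, 4 and picks B; Player 2 would get 4.
- Y: Player I compares 0, 0, 4, 6 and picks D; Player 2 would get 6.
- Z: Player I compares 3, 2, 8, 2 and picks C; Player 2 would get 4.
Among 3, 4, 6, 4, the best is 6 at Y. Subgame-perfect outcome: (D, Y) with payoffs (6, 6).
Now find the simultaneous Nash equilibrium.
Player I's best replies: W→B; X→B; Y→D; Z→C.
Player 2's best replies: A→Z; B→X; C→W; D→W.
Only (B, X) has each player best-responding; Nash payoffs (9, 4).
Player 2's commitment gain: 6 − 4 = 2.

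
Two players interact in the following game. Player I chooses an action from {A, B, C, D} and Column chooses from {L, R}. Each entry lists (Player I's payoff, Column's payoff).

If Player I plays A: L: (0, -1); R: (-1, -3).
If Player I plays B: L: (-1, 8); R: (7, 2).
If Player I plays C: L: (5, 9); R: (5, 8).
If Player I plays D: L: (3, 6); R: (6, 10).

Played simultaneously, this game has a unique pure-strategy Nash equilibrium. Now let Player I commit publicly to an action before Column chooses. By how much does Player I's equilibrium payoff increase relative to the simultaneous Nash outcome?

1

Backward induction with Player I moving first.
- A: Column compares -1, -3 and picks L; Player I would get 0.
- B: Column compares 8, 2 and picks L; Player I would get -1.
- C: Column compares 9, 8 and picks L; Player I would get 5.
- D: Column compares 6, 10 and picks R; Player I would get 6.
Player I's induced payoffs are 0, -1, 5, 6, so Player I commits to D. Subgame-perfect outcome: (D, R) with payoffs (6, 10).
Under simultaneous play:
Player I's best replies: L→C; R→B.
Column's best replies: A→L; B→L; C→L; D→R.
The unique mutual best reply is (C, L), giving (5, 9).
Player I's commitment gain: 6 − 5 = 1.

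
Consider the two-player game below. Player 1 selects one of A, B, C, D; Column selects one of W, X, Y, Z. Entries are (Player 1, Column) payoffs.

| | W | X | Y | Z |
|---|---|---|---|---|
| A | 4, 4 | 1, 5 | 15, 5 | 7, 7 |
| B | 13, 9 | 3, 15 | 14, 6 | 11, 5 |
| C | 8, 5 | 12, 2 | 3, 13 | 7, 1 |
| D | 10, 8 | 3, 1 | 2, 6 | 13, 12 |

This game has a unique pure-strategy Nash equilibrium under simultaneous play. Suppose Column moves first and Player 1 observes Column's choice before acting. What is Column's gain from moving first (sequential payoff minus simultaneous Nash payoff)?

Backward induction with Column moving first.
- W → Player 1 plays B (best of 4, 13, 8, 10); Column gets 9.
- X → Player 1 plays C (best of 1, 3, 12, 3); Column gets 2.
- Y → Player 1 plays A (best of 15, 14, 3, 2); Column gets 5.
- Z → Player 1 plays D (best of 7, 11, 7, 13); Column gets 12.
Among 9, 2, 5, 12, the best is 12 at Z. Subgame-perfect outcome: (D, Z) with payoffs (13, 12).
For the simultaneous game, intersect best replies.
Player 1's best replies: W→B; X→C; Y→A; Z→D.
Column's best replies: A→Z; B→X; C→Y; D→Z.
The unique mutual best reply is (D, Z), giving (13, 12).
Column's commitment gain: 12 − 12 = 0.

0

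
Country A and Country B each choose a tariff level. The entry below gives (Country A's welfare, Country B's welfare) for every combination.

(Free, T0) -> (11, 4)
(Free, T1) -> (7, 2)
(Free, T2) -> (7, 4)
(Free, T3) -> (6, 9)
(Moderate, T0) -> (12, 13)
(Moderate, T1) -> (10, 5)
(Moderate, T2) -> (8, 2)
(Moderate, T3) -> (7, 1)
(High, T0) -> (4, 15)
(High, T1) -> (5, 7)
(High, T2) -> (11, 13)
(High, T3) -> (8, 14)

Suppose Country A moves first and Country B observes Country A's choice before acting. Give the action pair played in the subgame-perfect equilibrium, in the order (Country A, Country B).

(Moderate, T0)

Work backward from Country B's decision.
- Free: BR = T3, leader payoff 6.
- Moderate: BR = T0, leader payoff 12.
- High: BR = T0, leader payoff 4.
Maximizing over 6, 12, 4, Country A chooses Moderate. Subgame-perfect outcome: (Moderate, T0) with payoffs (12, 13).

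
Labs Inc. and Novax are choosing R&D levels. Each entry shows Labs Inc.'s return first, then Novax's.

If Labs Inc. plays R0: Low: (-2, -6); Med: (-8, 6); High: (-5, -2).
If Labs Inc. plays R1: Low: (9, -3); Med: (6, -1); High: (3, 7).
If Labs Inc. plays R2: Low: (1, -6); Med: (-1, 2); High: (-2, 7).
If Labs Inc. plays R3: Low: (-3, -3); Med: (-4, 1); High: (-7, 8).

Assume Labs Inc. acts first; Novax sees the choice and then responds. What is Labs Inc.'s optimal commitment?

R1

Novax best-responds to each possible Labs Inc. move:
- R0: BR = Med, leader payoff -8.
- R1: BR = High, leader payoff 3.
- R2: BR = High, leader payoff -2.
- R3: BR = High, leader payoff -7.
Maximizing over -8, 3, -2, -7, Labs Inc. chooses R1. Subgame-perfect outcome: (R1, High) with payoffs (3, 7).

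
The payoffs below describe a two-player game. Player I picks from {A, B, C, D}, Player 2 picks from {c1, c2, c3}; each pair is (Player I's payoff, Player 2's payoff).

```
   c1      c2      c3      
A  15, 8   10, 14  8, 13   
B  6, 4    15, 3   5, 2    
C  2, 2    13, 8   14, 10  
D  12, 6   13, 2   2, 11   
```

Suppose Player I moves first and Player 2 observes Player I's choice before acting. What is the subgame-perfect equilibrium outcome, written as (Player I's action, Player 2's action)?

(C, c3)

Work backward from Player 2's decision.
- A: Player 2 compares 8, 14, 13 and picks c2; Player I would get 10.
- B: Player 2 compares 4, 3, 2 and picks c1; Player I would get 6.
- C: Player 2 compares 2, 8, 10 and picks c3; Player I would get 14.
- D: Player 2 compares 6, 2, 11 and picks c3; Player I would get 2.
Maximizing over 10, 6, 14, 2, Player I chooses C. Subgame-perfect outcome: (C, c3) with payoffs (14, 10).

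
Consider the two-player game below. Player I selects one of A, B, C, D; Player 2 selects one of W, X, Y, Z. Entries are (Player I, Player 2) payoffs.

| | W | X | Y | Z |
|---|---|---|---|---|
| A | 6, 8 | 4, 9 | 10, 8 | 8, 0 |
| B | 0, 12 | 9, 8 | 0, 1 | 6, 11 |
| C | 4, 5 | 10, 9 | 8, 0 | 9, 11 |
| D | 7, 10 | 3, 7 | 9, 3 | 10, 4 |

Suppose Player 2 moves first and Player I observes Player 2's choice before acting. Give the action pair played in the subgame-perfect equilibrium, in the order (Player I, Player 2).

(D, W)

Solve by backward induction (Player 2 leads).
- W: Player I compares 6, 0, 4, 7 and picks D; Player 2 would get 10.
- X: Player I compares 4, 9, 10, 3 and picks C; Player 2 would get 9.
- Y: Player I compares 10, 0, 8, 9 and picks A; Player 2 would get 8.
- Z: Player I compares 8, 6, 9, 10 and picks D; Player 2 would get 4.
Among 10, 9, 8, 4, the best is 10 at W. Subgame-perfect outcome: (D, W) with payoffs (7, 10).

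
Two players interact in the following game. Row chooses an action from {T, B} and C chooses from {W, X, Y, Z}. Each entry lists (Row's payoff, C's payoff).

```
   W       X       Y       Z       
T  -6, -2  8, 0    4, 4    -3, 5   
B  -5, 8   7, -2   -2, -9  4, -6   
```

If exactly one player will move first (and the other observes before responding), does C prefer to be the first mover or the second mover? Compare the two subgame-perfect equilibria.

If Row leads: C's best replies are T→Z, B→W; Row's induced payoffs -3, -5; outcome (T, Z), payoffs (-3, 5).
If C leads: Row's best replies are W→B, X→T, Y→T, Z→B; C's induced payoffs 8, 0, 4, -6; outcome (B, W), payoffs (-5, 8).
C gets 8 moving first and 5 moving second, so C prefers to move first.

first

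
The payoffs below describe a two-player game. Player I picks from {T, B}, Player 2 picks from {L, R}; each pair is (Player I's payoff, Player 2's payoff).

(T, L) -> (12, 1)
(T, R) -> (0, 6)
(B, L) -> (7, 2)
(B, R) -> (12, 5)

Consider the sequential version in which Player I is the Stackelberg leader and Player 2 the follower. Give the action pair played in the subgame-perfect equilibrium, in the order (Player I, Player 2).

(B, R)

Player 2 best-responds to each possible Player I move:
- T: Player 2 compares 1, 6 and picks R; Player I would get 0.
- B: Player 2 compares 2, 5 and picks R; Player I would get 12.
Player I's induced payoffs are 0, 12, so Player I commits to B. Subgame-perfect outcome: (B, R) with payoffs (12, 5).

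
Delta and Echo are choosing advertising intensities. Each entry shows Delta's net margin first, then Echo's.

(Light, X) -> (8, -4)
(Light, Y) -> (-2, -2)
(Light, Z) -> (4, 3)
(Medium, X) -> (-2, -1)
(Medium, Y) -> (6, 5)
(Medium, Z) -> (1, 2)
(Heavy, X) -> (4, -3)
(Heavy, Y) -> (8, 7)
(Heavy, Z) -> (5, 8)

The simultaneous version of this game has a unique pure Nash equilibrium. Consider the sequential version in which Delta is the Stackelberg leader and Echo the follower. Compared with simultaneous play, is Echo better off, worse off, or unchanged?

Backward induction with Delta moving first.
- Light: BR = Z, leader payoff 4.
- Medium: BR = Y, leader payoff 6.
- Heavy: BR = Z, leader payoff 5.
Among 4, 6, 5, the best is 6 at Medium. Subgame-perfect outcome: (Medium, Y) with payoffs (6, 5).
Now find the simultaneous Nash equilibrium.
Delta's best replies: X→Light; Y→Heavy; Z→Heavy.
Echo's best replies: Light→Z; Medium→Y; Heavy→Z.
The unique mutual best reply is (Heavy, Z), giving (5, 8).
Echo earns 5 sequentially versus 8 at the Nash outcome: worse off.

worse off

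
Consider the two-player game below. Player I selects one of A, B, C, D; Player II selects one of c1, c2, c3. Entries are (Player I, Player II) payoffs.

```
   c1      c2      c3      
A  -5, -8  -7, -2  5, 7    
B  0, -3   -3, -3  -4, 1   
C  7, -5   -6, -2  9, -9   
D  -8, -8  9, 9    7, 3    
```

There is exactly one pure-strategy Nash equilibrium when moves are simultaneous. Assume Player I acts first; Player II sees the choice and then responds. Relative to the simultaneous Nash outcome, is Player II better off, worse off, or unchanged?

Player II best-responds to each possible Player I move:
- A: BR = c3, leader payoff 5.
- B: BR = c3, leader payoff -4.
- C: BR = c2, leader payoff -6.
- D: BR = c2, leader payoff 9.
Maximizing over 5, -4, -6, 9, Player I chooses D. Subgame-perfect outcome: (D, c2) with payoffs (9, 9).
For the simultaneous game, intersect best replies.
Player I's best replies: c1→C; c2→D; c3→C.
Player II's best replies: A→c3; B→c3; C→c2; D→c2.
The unique mutual best reply is (D, c2), giving (9, 9).
Player II earns 9 sequentially versus 9 at the Nash outcome: unchanged.

unchanged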